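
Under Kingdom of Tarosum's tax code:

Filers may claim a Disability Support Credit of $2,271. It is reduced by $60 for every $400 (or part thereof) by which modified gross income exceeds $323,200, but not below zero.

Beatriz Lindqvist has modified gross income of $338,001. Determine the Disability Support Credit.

$0

Disability Support Credit: income exceeds $323,200 by $14,801 → 38 increments × $60 = $2,280 ≥ base, so the credit is $0.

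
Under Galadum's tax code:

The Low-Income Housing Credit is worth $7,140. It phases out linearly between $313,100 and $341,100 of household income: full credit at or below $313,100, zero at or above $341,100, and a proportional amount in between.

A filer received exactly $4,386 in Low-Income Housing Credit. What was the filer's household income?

$323,900

$4,386 is 4,386/7,140 of the full $7,140, so 2,754/7,140 of the $28,000 range has been used: income = $313,100 + $28,000 × 2,754/7,140 = $323,900.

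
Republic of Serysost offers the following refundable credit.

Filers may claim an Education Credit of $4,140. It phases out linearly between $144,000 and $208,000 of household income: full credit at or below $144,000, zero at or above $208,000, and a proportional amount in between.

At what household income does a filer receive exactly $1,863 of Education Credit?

$1,863 is 1,863/4,140 of the full $4,140, so 2,277/4,140 of the $64,000 range has been used: income = $144,000 + $64,000 × 2,277/4,140 = $179,200.

$179,200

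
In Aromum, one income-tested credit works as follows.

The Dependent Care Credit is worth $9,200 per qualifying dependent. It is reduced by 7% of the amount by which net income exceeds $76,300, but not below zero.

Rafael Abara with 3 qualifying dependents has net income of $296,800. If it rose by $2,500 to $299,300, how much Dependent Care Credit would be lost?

At $296,800 — base = 3 × $9,200 = $27,600. 7% of the $220,500 excess over $76,300 is $15,435; credit = $27,600 − $15,435 = $12,165.
At $299,300 — base = 3 × $9,200 = $27,600. 7% of the $223,000 excess over $76,300 is $15,610; credit = $27,600 − $15,610 = $11,990.
Lost: $12,165 − $11,990 = $175.

$175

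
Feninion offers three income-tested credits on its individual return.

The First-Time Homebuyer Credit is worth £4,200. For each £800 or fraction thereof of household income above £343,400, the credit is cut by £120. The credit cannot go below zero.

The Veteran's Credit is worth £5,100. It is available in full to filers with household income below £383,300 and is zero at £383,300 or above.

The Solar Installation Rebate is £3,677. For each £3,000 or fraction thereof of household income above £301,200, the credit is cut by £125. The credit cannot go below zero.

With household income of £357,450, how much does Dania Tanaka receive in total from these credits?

First-Time Homebuyer Credit: income exceeds £343,400 by £14,050, which is 18 full-or-partial £800 increments; reduction = 18 × £120 = £2,160, leaving £2,040.
Veteran's Credit: £357,450 is below the £383,300 cutoff, so the full £5,100 applies.
Solar Installation Rebate: income exceeds £301,200 by £56,250, which is 19 full-or-partial £3,000 increments; reduction = 19 × £125 = £2,375, leaving £1,302.
Total: £2,040 + £5,100 + £1,302 = £8,442.

£8,442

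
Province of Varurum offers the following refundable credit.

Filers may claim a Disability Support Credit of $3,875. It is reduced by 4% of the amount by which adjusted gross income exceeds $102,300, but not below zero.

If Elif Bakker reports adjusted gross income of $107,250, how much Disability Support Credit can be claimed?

Disability Support Credit: 4% of the $4,950 excess over $102,300 is $198; credit = $3,875 − $198 = $3,677.

$3,677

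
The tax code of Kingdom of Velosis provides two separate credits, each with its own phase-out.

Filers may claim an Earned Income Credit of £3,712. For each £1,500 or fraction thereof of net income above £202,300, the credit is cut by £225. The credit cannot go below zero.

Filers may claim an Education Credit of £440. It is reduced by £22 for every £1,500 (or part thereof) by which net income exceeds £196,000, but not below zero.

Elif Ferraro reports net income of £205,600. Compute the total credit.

£3,323

Earned Income Credit: income exceeds £202,300 by £3,300, which is 3 full-or-partial £1,500 increments; reduction = 3 × £225 = £675, leaving £3,037.
Education Credit: income exceeds £196,000 by £9,600, which is 7 full-or-partial £1,500 increments; reduction = 7 × £22 = £154, leaving £286.
Total: £3,037 + £286 = £3,323.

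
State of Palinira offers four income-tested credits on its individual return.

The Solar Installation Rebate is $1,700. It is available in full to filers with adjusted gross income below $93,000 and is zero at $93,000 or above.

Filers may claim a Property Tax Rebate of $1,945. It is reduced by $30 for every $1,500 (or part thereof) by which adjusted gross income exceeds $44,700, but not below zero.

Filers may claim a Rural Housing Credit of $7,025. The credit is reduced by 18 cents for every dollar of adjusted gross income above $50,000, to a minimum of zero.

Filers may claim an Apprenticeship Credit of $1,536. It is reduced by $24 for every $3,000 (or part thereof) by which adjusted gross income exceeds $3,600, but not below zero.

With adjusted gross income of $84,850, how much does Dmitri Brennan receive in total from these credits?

$4,451

Solar Installation Rebate: $84,850 is below the $93,000 cutoff, so the full $1,700 applies.
Property Tax Rebate: income exceeds $44,700 by $40,150, which is 27 full-or-partial $1,500 increments; reduction = 27 × $30 = $810, leaving $1,135.
Rural Housing Credit: 18% of the $34,850 excess over $50,000 is $6,273; credit = $7,025 − $6,273 = $752.
Apprenticeship Credit: income exceeds $3,600 by $81,250, which is 28 full-or-partial $3,000 increments; reduction = 28 × $24 = $672, leaving $864.
Total: $1,700 + $1,135 + $752 + $864 = $4,451.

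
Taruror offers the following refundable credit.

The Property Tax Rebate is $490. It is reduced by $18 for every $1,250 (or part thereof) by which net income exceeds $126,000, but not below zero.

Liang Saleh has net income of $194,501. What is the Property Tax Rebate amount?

Property Tax Rebate: income exceeds $126,000 by $68,501 → 55 increments × $18 = $990 ≥ base, so the credit is $0.

$0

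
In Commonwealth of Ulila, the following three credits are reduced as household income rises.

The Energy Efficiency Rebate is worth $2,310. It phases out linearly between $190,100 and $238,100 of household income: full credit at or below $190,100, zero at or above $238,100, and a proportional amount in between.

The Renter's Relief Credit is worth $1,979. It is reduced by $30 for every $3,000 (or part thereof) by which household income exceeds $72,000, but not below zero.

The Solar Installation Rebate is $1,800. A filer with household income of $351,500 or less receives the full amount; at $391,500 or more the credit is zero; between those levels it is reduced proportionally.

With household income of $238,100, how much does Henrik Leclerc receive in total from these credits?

Energy Efficiency Rebate: $238,100 is at or above $238,100, so the credit is $0.
Renter's Relief Credit: income exceeds $72,000 by $166,100, which is 56 full-or-partial $3,000 increments; reduction = 56 × $30 = $1,680, leaving $299.
Solar Installation Rebate: $238,100 is at or below the $351,500 threshold, so the full $1,800 applies.
Total: $0 + $299 + $1,800 = $2,099.

$2,099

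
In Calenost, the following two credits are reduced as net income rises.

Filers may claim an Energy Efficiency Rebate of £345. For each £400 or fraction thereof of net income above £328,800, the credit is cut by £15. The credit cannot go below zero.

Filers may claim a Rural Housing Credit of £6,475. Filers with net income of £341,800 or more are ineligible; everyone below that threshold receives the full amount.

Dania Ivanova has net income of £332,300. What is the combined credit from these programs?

Energy Efficiency Rebate: income exceeds £328,800 by £3,500, which is 9 full-or-partial £400 increments; reduction = 9 × £15 = £135, leaving £210.
Rural Housing Credit: £332,300 is below the £341,800 cutoff, so the full £6,475 applies.
Total: £210 + £6,475 = £6,685.

£6,685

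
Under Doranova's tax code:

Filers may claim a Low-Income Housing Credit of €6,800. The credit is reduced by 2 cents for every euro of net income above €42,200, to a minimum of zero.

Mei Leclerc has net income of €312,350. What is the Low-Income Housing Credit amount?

€1,397

Low-Income Housing Credit: 2% of the €270,150 excess over €42,200 is €5,403; credit = €6,800 − €5,403 = €1,397.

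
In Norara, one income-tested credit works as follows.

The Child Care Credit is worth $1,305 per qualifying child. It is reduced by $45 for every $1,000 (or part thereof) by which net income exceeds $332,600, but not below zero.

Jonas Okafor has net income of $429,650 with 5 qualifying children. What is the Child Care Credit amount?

Child Care Credit: base = 5 × $1,305 = $6,525. income exceeds $332,600 by $97,050, which is 98 full-or-partial $1,000 increments; reduction = 98 × $45 = $4,410, leaving $2,115.

$2,115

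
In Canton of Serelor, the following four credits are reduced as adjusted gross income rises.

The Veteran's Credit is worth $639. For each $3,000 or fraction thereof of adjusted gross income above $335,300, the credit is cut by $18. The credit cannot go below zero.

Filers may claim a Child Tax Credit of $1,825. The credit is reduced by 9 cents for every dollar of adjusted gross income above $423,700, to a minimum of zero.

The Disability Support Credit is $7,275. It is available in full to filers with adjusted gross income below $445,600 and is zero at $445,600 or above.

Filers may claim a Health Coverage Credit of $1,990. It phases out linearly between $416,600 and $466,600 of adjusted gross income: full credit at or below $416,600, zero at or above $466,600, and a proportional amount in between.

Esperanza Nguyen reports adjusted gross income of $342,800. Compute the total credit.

$11,675

Veteran's Credit: income exceeds $335,300 by $7,500, which is 3 full-or-partial $3,000 increments; reduction = 3 × $18 = $54, leaving $585.
Child Tax Credit: $342,800 is at or below the $423,700 threshold, so the full $1,825 applies.
Disability Support Credit: $342,800 is below the $445,600 cutoff, so the full $7,275 applies.
Health Coverage Credit: $342,800 is at or below the $416,600 threshold, so the full $1,990 applies.
Total: $585 + $1,825 + $7,275 + $1,990 = $11,675.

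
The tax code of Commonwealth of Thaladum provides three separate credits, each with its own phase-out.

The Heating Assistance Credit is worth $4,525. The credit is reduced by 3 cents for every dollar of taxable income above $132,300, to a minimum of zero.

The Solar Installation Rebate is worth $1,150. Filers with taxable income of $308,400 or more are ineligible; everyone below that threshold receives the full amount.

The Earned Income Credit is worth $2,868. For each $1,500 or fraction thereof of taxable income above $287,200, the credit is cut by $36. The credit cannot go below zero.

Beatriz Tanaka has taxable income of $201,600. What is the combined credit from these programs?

Heating Assistance Credit: 3% of the $69,300 excess over $132,300 is $2,079; credit = $4,525 − $2,079 = $2,446.
Solar Installation Rebate: $201,600 is below the $308,400 cutoff, so the full $1,150 applies.
Earned Income Credit: $201,600 is at or below the $287,200 threshold, so the full $2,868 applies.
Total: $2,446 + $1,150 + $2,868 = $6,464.

$6,464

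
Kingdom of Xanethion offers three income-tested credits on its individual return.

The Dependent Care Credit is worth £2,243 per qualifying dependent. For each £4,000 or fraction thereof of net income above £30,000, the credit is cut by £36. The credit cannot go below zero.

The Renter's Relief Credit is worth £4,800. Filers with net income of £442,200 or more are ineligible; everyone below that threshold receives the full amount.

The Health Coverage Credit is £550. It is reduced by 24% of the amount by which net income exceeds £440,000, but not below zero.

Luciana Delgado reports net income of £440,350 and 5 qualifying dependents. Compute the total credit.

Dependent Care Credit: base = 5 × £2,243 = £11,215. income exceeds £30,000 by £410,350, which is 103 full-or-partial £4,000 increments; reduction = 103 × £36 = £3,708, leaving £7,507.
Renter's Relief Credit: £440,350 is below the £442,200 cutoff, so the full £4,800 applies.
Health Coverage Credit: 24% of the £350 excess over £440,000 is £84; credit = £550 − £84 = £466.
Total: £7,507 + £4,800 + £466 = £12,773.

£12,773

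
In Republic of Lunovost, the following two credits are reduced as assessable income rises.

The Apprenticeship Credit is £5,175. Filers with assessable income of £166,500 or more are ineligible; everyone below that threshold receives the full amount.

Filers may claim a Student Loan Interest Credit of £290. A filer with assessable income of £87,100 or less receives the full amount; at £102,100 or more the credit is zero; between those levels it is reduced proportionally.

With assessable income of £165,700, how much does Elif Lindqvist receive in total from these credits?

£5,175

Apprenticeship Credit: £165,700 is below the £166,500 cutoff, so the full £5,175 applies.
Student Loan Interest Credit: £165,700 is at or above £102,100, so the credit is £0.
Total: £5,175 + £0 = £5,175.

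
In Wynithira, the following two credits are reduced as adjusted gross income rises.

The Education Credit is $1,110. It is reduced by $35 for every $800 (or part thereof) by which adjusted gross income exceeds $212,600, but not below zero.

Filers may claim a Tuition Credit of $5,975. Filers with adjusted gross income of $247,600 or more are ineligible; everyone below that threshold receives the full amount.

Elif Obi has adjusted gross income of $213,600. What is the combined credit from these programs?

Education Credit: income exceeds $212,600 by $1,000, which is 2 full-or-partial $800 increments; reduction = 2 × $35 = $70, leaving $1,040.
Tuition Credit: $213,600 is below the $247,600 cutoff, so the full $5,975 applies.
Total: $1,040 + $5,975 = $7,015.

$7,015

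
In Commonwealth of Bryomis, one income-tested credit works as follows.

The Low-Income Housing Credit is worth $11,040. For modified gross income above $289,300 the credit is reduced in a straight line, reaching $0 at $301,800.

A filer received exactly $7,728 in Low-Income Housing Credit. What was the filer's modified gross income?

$293,050

$7,728 is 7,728/11,040 of the full $11,040, so 3,312/11,040 of the $12,500 range has been used: income = $289,300 + $12,500 × 3,312/11,040 = $293,050.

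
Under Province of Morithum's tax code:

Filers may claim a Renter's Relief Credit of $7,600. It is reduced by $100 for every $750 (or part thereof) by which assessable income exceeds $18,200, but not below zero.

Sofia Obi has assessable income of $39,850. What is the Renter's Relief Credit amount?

Renter's Relief Credit: income exceeds $18,200 by $21,650, which is 29 full-or-partial $750 increments; reduction = 29 × $100 = $2,900, leaving $4,700.

$4,700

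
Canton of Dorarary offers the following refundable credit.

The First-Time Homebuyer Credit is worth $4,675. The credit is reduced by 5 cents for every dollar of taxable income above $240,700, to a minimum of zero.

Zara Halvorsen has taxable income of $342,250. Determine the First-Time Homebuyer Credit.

First-Time Homebuyer Credit: 5% of the $101,550 excess over $240,700 is $5,077.50 ≥ base, so the credit is $0.

$0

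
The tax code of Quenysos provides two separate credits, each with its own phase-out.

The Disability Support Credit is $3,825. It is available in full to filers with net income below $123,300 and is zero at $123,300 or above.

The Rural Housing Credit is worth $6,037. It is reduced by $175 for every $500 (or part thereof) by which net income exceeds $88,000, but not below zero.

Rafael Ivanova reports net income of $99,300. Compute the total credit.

Disability Support Credit: $99,300 is below the $123,300 cutoff, so the full $3,825 applies.
Rural Housing Credit: income exceeds $88,000 by $11,300, which is 23 full-or-partial $500 increments; reduction = 23 × $175 = $4,025, leaving $2,012.
Total: $3,825 + $2,012 = $5,837.

$5,837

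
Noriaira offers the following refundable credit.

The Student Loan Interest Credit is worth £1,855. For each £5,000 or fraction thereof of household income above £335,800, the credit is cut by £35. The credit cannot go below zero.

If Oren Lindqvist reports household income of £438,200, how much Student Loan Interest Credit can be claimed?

Student Loan Interest Credit: income exceeds £335,800 by £102,400, which is 21 full-or-partial £5,000 increments; reduction = 21 × £35 = £735, leaving £1,120.

£1,120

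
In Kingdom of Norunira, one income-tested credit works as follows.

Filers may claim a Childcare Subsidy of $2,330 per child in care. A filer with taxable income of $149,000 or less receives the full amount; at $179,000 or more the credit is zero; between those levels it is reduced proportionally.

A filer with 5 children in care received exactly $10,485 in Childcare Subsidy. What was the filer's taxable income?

$152,000

Full credit = 5 × $2,330 = $11,650.
$10,485 is 10,485/11,650 of the full $11,650, so 1,165/11,650 of the $30,000 range has been used: income = $149,000 + $30,000 × 1,165/11,650 = $152,000.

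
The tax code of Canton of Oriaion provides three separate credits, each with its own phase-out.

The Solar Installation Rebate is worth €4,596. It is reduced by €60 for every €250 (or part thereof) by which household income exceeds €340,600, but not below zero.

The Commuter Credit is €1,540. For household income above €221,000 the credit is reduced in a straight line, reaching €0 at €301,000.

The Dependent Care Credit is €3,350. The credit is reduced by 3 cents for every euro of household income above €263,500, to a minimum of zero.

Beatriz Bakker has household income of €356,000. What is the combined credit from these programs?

€1,451

Solar Installation Rebate: income exceeds €340,600 by €15,400, which is 62 full-or-partial €250 increments; reduction = 62 × €60 = €3,720, leaving €876.
Commuter Credit: €356,000 is at or above €301,000, so the credit is €0.
Dependent Care Credit: 3% of the €92,500 excess over €263,500 is €2,775; credit = €3,350 − €2,775 = €575.
Total: €876 + €0 + €575 = €1,451.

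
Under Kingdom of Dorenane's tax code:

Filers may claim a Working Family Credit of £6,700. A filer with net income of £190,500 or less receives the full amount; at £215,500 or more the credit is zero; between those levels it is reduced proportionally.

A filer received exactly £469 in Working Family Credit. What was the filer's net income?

£469 is 469/6,700 of the full £6,700, so 6,231/6,700 of the £25,000 range has been used: income = £190,500 + £25,000 × 6,231/6,700 = £213,750.

£213,750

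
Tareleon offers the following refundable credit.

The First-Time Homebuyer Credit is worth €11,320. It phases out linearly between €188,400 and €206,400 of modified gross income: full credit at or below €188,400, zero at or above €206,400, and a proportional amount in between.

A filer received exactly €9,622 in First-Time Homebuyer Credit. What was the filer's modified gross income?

€9,622 is 9,622/11,320 of the full €11,320, so 1,698/11,320 of the €18,000 range has been used: income = €188,400 + €18,000 × 1,698/11,320 = €191,100.

€191,100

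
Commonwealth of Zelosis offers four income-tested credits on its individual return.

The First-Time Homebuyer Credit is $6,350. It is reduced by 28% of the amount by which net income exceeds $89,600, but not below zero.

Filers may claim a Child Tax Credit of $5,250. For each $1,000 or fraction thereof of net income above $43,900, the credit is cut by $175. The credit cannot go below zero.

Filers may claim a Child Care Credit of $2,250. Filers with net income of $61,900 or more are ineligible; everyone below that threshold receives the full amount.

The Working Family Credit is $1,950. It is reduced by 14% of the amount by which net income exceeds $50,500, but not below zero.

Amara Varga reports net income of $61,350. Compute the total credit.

$11,131

First-Time Homebuyer Credit: $61,350 is at or below the $89,600 threshold, so the full $6,350 applies.
Child Tax Credit: income exceeds $43,900 by $17,450, which is 18 full-or-partial $1,000 increments; reduction = 18 × $175 = $3,150, leaving $2,100.
Child Care Credit: $61,350 is below the $61,900 cutoff, so the full $2,250 applies.
Working Family Credit: 14% of the $10,850 excess over $50,500 is $1,519; credit = $1,950 − $1,519 = $431.
Total: $6,350 + $2,100 + $2,250 + $431 = $11,131.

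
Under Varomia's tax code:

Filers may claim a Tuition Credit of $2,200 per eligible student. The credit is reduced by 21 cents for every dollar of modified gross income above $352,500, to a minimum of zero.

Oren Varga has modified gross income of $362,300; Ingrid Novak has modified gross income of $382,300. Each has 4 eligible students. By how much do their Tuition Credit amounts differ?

Oren ($362,300): Tuition Credit: base = 4 × $2,200 = $8,800. 21% of the $9,800 excess over $352,500 is $2,058; credit = $8,800 − $2,058 = $6,742.
Ingrid ($382,300): Tuition Credit: base = 4 × $2,200 = $8,800. 21% of the $29,800 excess over $352,500 is $6,258; credit = $8,800 − $6,258 = $2,542.
Difference: |$6,742 − $2,542| = $4,200.

$4,200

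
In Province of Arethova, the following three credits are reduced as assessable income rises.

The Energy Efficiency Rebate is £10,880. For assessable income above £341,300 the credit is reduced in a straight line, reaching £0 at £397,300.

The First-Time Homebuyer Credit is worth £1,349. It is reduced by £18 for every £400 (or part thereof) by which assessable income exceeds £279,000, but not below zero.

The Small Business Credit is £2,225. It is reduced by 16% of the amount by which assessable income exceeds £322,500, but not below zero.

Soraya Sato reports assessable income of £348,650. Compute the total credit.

Energy Efficiency Rebate: £348,650 is £7,350 into a £56,000 phase-out range, leaving 48,650/56,000 of the credit: £10,880 × 48,650/56,000 = £9,452.
First-Time Homebuyer Credit: income exceeds £279,000 by £69,650 → 175 increments × £18 = £3,150 ≥ base, so the credit is £0.
Small Business Credit: 16% of the £26,150 excess over £322,500 is £4,184 ≥ base, so the credit is £0.
Total: £9,452 + £0 + £0 = £9,452.

£9,452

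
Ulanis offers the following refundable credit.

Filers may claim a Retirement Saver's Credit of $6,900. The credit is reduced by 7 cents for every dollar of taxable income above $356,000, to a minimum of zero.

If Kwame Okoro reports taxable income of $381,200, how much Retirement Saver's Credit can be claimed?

$5,136

Retirement Saver's Credit: 7% of the $25,200 excess over $356,000 is $1,764; credit = $6,900 − $1,764 = $5,136.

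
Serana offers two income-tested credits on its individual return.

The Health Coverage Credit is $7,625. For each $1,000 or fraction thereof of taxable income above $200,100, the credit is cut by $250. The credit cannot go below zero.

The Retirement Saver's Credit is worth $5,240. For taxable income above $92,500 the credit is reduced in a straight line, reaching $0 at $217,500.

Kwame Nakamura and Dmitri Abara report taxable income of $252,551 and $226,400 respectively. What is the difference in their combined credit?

Kwame ($252,551): Health Coverage Credit: income exceeds $200,100 by $52,451 → 53 increments × $250 = $13,250 ≥ base, so the credit is $0. Retirement Saver's Credit: $252,551 is at or above $217,500, so the credit is $0. total $0 + $0 = $0
Dmitri ($226,400): Health Coverage Credit: income exceeds $200,100 by $26,300, which is 27 full-or-partial $1,000 increments; reduction = 27 × $250 = $6,750, leaving $875. Retirement Saver's Credit: $226,400 is at or above $217,500, so the credit is $0. total $875 + $0 = $875
Difference: |$0 − $875| = $875.

$875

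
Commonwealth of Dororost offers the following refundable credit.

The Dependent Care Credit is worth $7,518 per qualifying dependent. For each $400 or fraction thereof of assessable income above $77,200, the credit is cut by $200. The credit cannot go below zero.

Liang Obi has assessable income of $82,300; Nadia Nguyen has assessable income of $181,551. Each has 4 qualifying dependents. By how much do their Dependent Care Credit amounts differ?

Liang ($82,300): Dependent Care Credit: base = 4 × $7,518 = $30,072. income exceeds $77,200 by $5,100, which is 13 full-or-partial $400 increments; reduction = 13 × $200 = $2,600, leaving $27,472.
Nadia ($181,551): Dependent Care Credit: base = 4 × $7,518 = $30,072. income exceeds $77,200 by $104,351 → 261 increments × $200 = $52,200 ≥ base, so the credit is $0.
Difference: |$27,472 − $0| = $27,472.

$27,472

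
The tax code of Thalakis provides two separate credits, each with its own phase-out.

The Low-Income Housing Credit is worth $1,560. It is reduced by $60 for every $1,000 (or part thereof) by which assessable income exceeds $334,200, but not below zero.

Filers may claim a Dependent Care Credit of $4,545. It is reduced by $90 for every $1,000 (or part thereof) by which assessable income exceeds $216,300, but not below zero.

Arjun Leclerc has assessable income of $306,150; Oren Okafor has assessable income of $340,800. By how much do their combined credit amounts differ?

Arjun ($306,150): Low-Income Housing Credit: $306,150 is at or below the $334,200 threshold, so the full $1,560 applies. Dependent Care Credit: income exceeds $216,300 by $89,850 → 90 increments × $90 = $8,100 ≥ base, so the credit is $0. total $1,560 + $0 = $1,560
Oren ($340,800): Low-Income Housing Credit: income exceeds $334,200 by $6,600, which is 7 full-or-partial $1,000 increments; reduction = 7 × $60 = $420, leaving $1,140. Dependent Care Credit: income exceeds $216,300 by $124,500 → 125 increments × $90 = $11,250 ≥ base, so the credit is $0. total $1,140 + $0 = $1,140
Difference: |$1,560 − $1,140| = $420.

$420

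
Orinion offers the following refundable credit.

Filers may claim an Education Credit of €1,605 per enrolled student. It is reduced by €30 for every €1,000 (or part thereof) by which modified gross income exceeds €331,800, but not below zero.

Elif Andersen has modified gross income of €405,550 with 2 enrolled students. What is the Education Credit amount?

Education Credit: base = 2 × €1,605 = €3,210. income exceeds €331,800 by €73,750, which is 74 full-or-partial €1,000 increments; reduction = 74 × €30 = €2,220, leaving €990.

€990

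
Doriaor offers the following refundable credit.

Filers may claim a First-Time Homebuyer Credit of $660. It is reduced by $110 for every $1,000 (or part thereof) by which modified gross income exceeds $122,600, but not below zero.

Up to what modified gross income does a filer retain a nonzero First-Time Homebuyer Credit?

$127,600

After 5 increments the reduction is 5 × $110 = $550, leaving $110; one more increment wipes it out. Increment 5 ends at excess 5 × $1,000 = $5,000, so the highest qualifying income is $122,600 + $5,000 = $127,600.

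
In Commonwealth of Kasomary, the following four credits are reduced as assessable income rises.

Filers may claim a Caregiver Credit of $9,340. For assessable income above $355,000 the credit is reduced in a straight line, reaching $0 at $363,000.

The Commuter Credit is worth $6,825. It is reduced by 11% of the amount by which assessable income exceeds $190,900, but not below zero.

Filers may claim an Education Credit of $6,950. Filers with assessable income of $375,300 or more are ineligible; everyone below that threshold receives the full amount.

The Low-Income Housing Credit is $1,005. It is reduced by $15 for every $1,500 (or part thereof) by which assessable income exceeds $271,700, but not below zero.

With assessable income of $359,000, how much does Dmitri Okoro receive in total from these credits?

Caregiver Credit: $359,000 is $4,000 into a $8,000 phase-out range, leaving 4,000/8,000 of the credit: $9,340 × 4,000/8,000 = $4,670.
Commuter Credit: 11% of the $168,100 excess over $190,900 is $18,491 ≥ base, so the credit is $0.
Education Credit: $359,000 is below the $375,300 cutoff, so the full $6,950 applies.
Low-Income Housing Credit: income exceeds $271,700 by $87,300, which is 59 full-or-partial $1,500 increments; reduction = 59 × $15 = $885, leaving $120.
Total: $4,670 + $0 + $6,950 + $120 = $11,740.

$11,740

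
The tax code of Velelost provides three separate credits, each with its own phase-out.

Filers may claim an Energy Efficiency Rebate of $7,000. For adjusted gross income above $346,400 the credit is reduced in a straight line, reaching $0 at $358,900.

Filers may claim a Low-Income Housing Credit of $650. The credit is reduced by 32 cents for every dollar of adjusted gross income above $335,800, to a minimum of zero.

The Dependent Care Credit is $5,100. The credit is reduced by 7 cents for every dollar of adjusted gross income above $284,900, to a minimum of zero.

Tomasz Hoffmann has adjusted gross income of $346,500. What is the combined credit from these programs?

$7,732

Energy Efficiency Rebate: $346,500 is $100 into a $12,500 phase-out range, leaving 12,400/12,500 of the credit: $7,000 × 12,400/12,500 = $6,944.
Low-Income Housing Credit: 32% of the $10,700 excess over $335,800 is $3,424 ≥ base, so the credit is $0.
Dependent Care Credit: 7% of the $61,600 excess over $284,900 is $4,312; credit = $5,100 − $4,312 = $788.
Total: $6,944 + $0 + $788 = $7,732.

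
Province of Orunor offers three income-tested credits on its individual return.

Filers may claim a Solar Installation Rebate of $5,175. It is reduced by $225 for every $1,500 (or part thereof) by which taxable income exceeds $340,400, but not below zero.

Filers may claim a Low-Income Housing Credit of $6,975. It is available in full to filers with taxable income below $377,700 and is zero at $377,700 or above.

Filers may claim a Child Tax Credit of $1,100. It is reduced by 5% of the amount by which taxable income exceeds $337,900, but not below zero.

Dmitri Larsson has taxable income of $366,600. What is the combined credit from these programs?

$8,100

Solar Installation Rebate: income exceeds $340,400 by $26,200, which is 18 full-or-partial $1,500 increments; reduction = 18 × $225 = $4,050, leaving $1,125.
Low-Income Housing Credit: $366,600 is below the $377,700 cutoff, so the full $6,975 applies.
Child Tax Credit: 5% of the $28,700 excess over $337,900 is $1,435 ≥ base, so the credit is $0.
Total: $1,125 + $6,975 + $0 = $8,100.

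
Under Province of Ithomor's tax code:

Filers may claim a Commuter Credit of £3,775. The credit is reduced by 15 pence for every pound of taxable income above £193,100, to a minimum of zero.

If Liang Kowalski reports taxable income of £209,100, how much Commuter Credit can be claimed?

£1,375

Commuter Credit: 15% of the £16,000 excess over £193,100 is £2,400; credit = £3,775 − £2,400 = £1,375.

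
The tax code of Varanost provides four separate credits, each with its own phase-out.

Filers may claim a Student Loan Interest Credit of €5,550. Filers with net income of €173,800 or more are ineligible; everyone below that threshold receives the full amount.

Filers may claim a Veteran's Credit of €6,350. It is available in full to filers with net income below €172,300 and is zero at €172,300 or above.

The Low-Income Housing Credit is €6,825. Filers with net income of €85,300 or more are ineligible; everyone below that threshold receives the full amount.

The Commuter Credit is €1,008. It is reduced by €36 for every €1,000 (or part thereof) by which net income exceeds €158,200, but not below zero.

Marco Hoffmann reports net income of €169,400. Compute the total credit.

€12,476

Student Loan Interest Credit: €169,400 is below the €173,800 cutoff, so the full €5,550 applies.
Veteran's Credit: €169,400 is below the €172,300 cutoff, so the full €6,350 applies.
Low-Income Housing Credit: €169,400 meets or exceeds the €85,300 cutoff, so the credit is €0.
Commuter Credit: income exceeds €158,200 by €11,200, which is 12 full-or-partial €1,000 increments; reduction = 12 × €36 = €432, leaving €576.
Total: €5,550 + €6,350 + €0 + €576 = €12,476.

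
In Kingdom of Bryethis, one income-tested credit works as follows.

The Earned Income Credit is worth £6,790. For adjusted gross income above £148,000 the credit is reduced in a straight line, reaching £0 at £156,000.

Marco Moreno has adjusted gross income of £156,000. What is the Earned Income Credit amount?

Earned Income Credit: £156,000 is at or above £156,000, so the credit is £0.

£0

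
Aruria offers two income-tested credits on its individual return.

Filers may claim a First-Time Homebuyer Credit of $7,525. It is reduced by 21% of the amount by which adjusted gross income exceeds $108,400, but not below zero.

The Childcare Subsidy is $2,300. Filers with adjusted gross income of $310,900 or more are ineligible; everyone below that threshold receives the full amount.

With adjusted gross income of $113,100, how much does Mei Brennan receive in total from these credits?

First-Time Homebuyer Credit: 21% of the $4,700 excess over $108,400 is $987; credit = $7,525 − $987 = $6,538.
Childcare Subsidy: $113,100 is below the $310,900 cutoff, so the full $2,300 applies.
Total: $6,538 + $2,300 = $8,838.

$8,838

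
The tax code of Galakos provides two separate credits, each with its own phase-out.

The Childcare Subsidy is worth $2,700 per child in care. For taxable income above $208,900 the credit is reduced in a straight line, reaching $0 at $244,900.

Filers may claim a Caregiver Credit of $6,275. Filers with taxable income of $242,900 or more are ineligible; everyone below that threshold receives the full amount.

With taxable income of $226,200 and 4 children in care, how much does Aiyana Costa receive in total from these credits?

Childcare Subsidy: base = 4 × $2,700 = $10,800. $226,200 is $17,300 into a $36,000 phase-out range, leaving 18,700/36,000 of the credit: $10,800 × 18,700/36,000 = $5,610.
Caregiver Credit: $226,200 is below the $242,900 cutoff, so the full $6,275 applies.
Total: $5,610 + $6,275 = $11,885.

$11,885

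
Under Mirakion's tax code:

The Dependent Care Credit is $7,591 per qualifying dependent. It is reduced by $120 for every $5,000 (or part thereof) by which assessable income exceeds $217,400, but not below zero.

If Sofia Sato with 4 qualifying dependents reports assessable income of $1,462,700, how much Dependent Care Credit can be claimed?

$364

Dependent Care Credit: base = 4 × $7,591 = $30,364. income exceeds $217,400 by $1,245,300, which is 250 full-or-partial $5,000 increments; reduction = 250 × $120 = $30,000, leaving $364.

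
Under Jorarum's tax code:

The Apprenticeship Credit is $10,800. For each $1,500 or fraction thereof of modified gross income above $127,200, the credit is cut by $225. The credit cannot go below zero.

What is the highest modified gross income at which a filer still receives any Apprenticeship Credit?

$197,700

After 47 increments the reduction is 47 × $225 = $10,575, leaving $225; one more increment wipes it out. Increment 47 ends at excess 47 × $1,500 = $70,500, so the highest qualifying income is $127,200 + $70,500 = $197,700.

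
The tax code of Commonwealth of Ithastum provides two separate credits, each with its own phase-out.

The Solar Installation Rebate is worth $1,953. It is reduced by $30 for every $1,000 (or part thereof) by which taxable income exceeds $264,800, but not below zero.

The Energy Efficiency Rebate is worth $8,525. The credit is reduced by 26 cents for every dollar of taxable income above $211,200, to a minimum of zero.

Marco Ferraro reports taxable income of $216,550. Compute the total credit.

$9,087

Solar Installation Rebate: $216,550 is at or below the $264,800 threshold, so the full $1,953 applies.
Energy Efficiency Rebate: 26% of the $5,350 excess over $211,200 is $1,391; credit = $8,525 − $1,391 = $7,134.
Total: $1,953 + $7,134 = $9,087.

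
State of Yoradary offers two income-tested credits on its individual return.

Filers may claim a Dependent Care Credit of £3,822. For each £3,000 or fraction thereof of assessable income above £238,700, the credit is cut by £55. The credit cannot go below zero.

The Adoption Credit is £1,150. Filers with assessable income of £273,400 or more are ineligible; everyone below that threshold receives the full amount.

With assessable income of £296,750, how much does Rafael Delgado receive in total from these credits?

£2,722

Dependent Care Credit: income exceeds £238,700 by £58,050, which is 20 full-or-partial £3,000 increments; reduction = 20 × £55 = £1,100, leaving £2,722.
Adoption Credit: £296,750 meets or exceeds the £273,400 cutoff, so the credit is £0.
Total: £2,722 + £0 = £2,722.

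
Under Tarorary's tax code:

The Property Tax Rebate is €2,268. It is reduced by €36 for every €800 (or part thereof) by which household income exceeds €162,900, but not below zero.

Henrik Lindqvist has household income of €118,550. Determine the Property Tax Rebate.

€2,268

Property Tax Rebate: €118,550 is at or below the €162,900 threshold, so the full €2,268 applies.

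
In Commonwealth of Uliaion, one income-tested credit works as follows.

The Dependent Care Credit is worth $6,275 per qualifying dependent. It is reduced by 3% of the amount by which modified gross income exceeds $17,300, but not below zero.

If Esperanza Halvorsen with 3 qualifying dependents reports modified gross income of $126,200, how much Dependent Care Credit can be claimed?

Dependent Care Credit: base = 3 × $6,275 = $18,825. 3% of the $108,900 excess over $17,300 is $3,267; credit = $18,825 − $3,267 = $15,558.

$15,558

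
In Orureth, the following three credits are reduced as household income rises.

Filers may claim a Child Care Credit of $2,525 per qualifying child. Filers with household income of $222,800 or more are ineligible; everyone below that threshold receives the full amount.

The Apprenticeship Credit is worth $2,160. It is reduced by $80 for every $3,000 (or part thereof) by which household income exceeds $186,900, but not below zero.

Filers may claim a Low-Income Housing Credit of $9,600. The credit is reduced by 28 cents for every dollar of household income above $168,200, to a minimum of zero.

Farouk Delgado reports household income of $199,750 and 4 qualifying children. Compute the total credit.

$12,626

Child Care Credit: base = 4 × $2,525 = $10,100. $199,750 is below the $222,800 cutoff, so the full $10,100 applies.
Apprenticeship Credit: income exceeds $186,900 by $12,850, which is 5 full-or-partial $3,000 increments; reduction = 5 × $80 = $400, leaving $1,760.
Low-Income Housing Credit: 28% of the $31,550 excess over $168,200 is $8,834; credit = $9,600 − $8,834 = $766.
Total: $10,100 + $1,760 + $766 = $12,626.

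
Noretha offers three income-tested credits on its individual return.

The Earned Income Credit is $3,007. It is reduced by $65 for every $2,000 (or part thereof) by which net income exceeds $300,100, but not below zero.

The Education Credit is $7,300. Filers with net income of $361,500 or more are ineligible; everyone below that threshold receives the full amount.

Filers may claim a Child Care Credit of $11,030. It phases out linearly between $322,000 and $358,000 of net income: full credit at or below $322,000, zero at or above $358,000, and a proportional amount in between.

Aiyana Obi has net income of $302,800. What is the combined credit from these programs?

Earned Income Credit: income exceeds $300,100 by $2,700, which is 2 full-or-partial $2,000 increments; reduction = 2 × $65 = $130, leaving $2,877.
Education Credit: $302,800 is below the $361,500 cutoff, so the full $7,300 applies.
Child Care Credit: $302,800 is at or below the $322,000 threshold, so the full $11,030 applies.
Total: $2,877 + $7,300 + $11,030 = $21,207.

$21,207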